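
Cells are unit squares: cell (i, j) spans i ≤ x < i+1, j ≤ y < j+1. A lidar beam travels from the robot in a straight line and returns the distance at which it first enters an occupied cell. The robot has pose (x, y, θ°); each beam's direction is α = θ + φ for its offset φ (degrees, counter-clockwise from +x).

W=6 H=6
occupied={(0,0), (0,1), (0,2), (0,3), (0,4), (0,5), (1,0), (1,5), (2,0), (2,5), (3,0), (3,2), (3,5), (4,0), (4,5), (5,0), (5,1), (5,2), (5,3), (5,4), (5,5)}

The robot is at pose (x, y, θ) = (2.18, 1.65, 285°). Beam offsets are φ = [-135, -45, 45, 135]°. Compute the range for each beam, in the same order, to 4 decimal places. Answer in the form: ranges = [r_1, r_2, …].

ranges = [1.3625, 0.7506, 1.3000, 3.8682]

beam 1: φ=-135°, α=150°
  direction (-0.8660, 0.5000); cell (2,1); t to first gridline: x 0.2078, y 0.7000 (then +1.1547 / +2.0000)
    (1,1) via x @ 0.2078
    (1,2) via y @ 0.7000
    (0,2) via x @ 1.3625  # hit
  → r_1 = 1.3625
beam 2: φ=-45°, α=240°
  direction (-0.5000, -0.8660); cell (2,1); t to first gridline: x 0.3600, y 0.7506 (then +2.0000 / +1.1547)
    (1,1) via x @ 0.3600
    (1,0) via y @ 0.7506  # hit
  → r_2 = 0.7506
beam 3: φ=45°, α=330°
  direction (0.8660, -0.5000); cell (2,1); t to first gridline: x 0.9469, y 1.3000 (then +1.1547 / +2.0000)
    (3,1) via x @ 0.9469
    (3,0) via y @ 1.3000  # hit
  → r_3 = 1.3000
beam 4: φ=135°, α=60°
  direction (0.5000, 0.8660); cell (2,1); t to first gridline: x 1.6400, y 0.4041 (then +2.0000 / +1.1547)
    (2,2) via y @ 0.4041
    (2,3) via y @ 1.5588
    (3,3) via x @ 1.6400
    (3,4) via y @ 2.7135
    (4,4) via x @ 3.6400
    (4,5) via y @ 3.8682  # hit
  → r_4 = 3.8682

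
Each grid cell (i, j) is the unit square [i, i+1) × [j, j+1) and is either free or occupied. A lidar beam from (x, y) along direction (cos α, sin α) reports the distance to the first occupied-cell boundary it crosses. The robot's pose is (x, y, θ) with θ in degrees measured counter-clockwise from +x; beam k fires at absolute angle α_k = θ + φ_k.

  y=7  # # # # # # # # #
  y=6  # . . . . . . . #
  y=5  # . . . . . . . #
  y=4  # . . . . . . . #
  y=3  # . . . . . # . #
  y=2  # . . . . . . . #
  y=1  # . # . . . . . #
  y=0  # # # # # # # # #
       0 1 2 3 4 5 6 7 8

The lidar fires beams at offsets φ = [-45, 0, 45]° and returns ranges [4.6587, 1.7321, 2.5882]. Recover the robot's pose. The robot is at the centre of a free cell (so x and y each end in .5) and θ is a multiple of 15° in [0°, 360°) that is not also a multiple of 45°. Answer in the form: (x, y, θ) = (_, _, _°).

(x, y, θ) = (5.5, 5.5, 300°)

Enumerate (i+0.5, j+0.5, θ) over the 40 free cells and 16 admissible headings. For each, cast all 3 beams and compare to the given ranges.
  (4.5, 3.5, 165°): beam 1 = 4.0415 ≠ 4.6587 ✗
  (1.5, 6.5, 255°): beam 1 = 0.5774 ≠ 4.6587 ✗
  (3.5, 5.5, 255°): beam 1 = 2.8868 ≠ 4.6587 ✗
  …
  (5.5, 5.5, 300°): r_1=4.6587, r_2=1.7321, r_3=2.5882 — all match ✓
Unique over the lattice → pose = (5.5, 5.5, 300°).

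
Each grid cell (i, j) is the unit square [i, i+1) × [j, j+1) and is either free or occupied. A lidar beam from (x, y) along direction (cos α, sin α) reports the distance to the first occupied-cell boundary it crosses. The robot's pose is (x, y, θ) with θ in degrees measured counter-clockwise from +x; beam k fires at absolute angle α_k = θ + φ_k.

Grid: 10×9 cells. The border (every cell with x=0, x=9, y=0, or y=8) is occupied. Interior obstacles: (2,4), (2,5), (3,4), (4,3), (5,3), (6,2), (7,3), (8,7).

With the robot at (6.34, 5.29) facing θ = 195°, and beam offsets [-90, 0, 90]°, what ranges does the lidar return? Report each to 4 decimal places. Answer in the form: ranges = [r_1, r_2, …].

ranges = [2.8056, 2.4225, 2.3708]

beam 1: φ=-90°, α=105°
  direction (-0.2588, 0.9659); cell (6,5); t to first gridline: x 1.3137, y 0.7350 (then +3.8637 / +1.0353)
    (6,6) via y @ 0.7350
    (5,6) via x @ 1.3137
    (5,7) via y @ 1.7703
    (5,8) via y @ 2.8056  # hit
  → r_1 = 2.8056
beam 2: φ=0°, α=195°
  direction (-0.9659, -0.2588); cell (6,5); t to first gridline: x 0.3520, y 1.1205 (then +1.0353 / +3.8637)
    (5,5) via x @ 0.3520
    (5,4) via y @ 1.1205
    (4,4) via x @ 1.3873
    (3,4) via x @ 2.4225  # hit
  → r_2 = 2.4225
beam 3: φ=90°, α=285°
  direction (0.2588, -0.9659); cell (6,5); t to first gridline: x 2.5500, y 0.3002 (then +3.8637 / +1.0353)
    (6,4) via y @ 0.3002
    (6,3) via y @ 1.3355
    (6,2) via y @ 2.3708  # hit
  → r_3 = 2.3708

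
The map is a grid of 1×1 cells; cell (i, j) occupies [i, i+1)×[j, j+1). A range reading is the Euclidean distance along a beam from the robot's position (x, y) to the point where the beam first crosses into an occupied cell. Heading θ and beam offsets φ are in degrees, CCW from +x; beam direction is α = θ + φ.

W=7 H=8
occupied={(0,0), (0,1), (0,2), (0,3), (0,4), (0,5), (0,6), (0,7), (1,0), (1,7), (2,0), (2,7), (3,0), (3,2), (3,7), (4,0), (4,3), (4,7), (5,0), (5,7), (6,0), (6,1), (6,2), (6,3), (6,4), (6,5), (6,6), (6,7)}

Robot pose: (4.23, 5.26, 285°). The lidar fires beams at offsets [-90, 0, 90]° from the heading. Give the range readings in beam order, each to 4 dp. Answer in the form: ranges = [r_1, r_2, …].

ranges = [3.3439, 1.3044, 1.8324]

beam 1: φ=-90°, α=195°
  d=(-0.9659,-0.2588)  start (4,5)  tX=0.2381 tY=1.0046  stride 1/|dx|=1.0353 1/|dy|=3.8637
    cross x-line → (3,5), t=0.2381
    cross y-line → (3,4), t=1.0046
    cross x-line → (2,4), t=1.2734
    cross x-line → (1,4), t=2.3087
    cross x-line → (0,4), t=3.3439 (wall)
  → r_1 = 3.3439
beam 2: φ=0°, α=285°
  d=(0.2588,-0.9659)  start (4,5)  tX=2.9751 tY=0.2692  stride 1/|dx|=3.8637 1/|dy|=1.0353
    cross y-line → (4,4), t=0.2692
    cross y-line → (4,3), t=1.3044 (wall)
  → r_2 = 1.3044
beam 3: φ=90°, α=15°
  d=(0.9659,0.2588)  start (4,5)  tX=0.7972 tY=2.8591  stride 1/|dx|=1.0353 1/|dy|=3.8637
    cross x-line → (5,5), t=0.7972
    cross x-line → (6,5), t=1.8324 (wall)
  → r_3 = 1.8324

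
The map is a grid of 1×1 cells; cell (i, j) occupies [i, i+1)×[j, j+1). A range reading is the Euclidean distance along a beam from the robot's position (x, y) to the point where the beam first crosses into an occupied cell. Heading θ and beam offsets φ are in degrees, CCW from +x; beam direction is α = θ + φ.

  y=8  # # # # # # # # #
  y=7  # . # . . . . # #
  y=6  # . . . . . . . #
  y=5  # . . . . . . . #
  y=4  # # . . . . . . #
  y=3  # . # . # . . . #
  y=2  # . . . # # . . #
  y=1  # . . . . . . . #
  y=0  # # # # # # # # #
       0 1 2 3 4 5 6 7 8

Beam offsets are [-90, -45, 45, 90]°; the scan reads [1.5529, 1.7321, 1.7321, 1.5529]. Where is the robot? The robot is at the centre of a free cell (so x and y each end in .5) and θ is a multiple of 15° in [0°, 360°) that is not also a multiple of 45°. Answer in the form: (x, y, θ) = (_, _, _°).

(x, y, θ) = (2.5, 2.5, 255°)

The pose lattice has 42·16 = 672 candidates. Test each by forward raycasting.
  (3.5, 7.5, 120°): beam 1 = 1.0000 ≠ 1.5529 ✗
  (5.5, 1.5, 195°): beam 1 = 0.5176 ≠ 1.5529 ✗
  (5.5, 5.5, 120°): beam 1 = 2.8868 ≠ 1.5529 ✗
  (1.5, 5.5, 195°): beam 1 = 1.9319 ≠ 1.5529 ✗
  (5.5, 6.5, 30°): beam 1 = 5.0000 ≠ 1.5529 ✗
  …
  (2.5, 2.5, 255°): r_1=1.5529, r_2=1.7321, r_3=1.7321, r_4=1.5529 — all match ✓
Only this pose fits every beam.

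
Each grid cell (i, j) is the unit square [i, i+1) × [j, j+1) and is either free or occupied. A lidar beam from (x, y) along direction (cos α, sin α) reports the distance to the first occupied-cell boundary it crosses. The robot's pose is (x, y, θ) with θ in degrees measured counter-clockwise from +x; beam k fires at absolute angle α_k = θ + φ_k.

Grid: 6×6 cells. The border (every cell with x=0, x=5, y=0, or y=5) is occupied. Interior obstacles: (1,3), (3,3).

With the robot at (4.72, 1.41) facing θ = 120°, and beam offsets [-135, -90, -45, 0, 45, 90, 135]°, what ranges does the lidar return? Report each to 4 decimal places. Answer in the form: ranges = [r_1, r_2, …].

beam 1: φ=-135°, α=345°
  cosα=0.9659 sinα=-0.2588 | (4,1) | tMaxX 0.2899 tMaxY 1.5841 | tΔX 1.0353 tΔY 3.8637
    t=0.2899 [x] (5,1) — stop
  → r_1 = 0.2899
beam 2: φ=-90°, α=30°
  cosα=0.8660 sinα=0.5000 | (4,1) | tMaxX 0.3233 tMaxY 1.1800 | tΔX 1.1547 tΔY 2.0000
    t=0.3233 [x] (5,1) — stop
  → r_2 = 0.3233
beam 3: φ=-45°, α=75°
  cosα=0.2588 sinα=0.9659 | (4,1) | tMaxX 1.0818 tMaxY 0.6108 | tΔX 3.8637 tΔY 1.0353
    t=0.6108 [y] (4,2)
    t=1.0818 [x] (5,2) — stop
  → r_3 = 1.0818
beam 4: φ=0°, α=120°
  cosα=-0.5000 sinα=0.8660 | (4,1) | tMaxX 1.4400 tMaxY 0.6813 | tΔX 2.0000 tΔY 1.1547
    t=0.6813 [y] (4,2)
    t=1.4400 [x] (3,2)
    t=1.8360 [y] (3,3) — stop
  → r_4 = 1.8360
beam 5: φ=45°, α=165°
  cosα=-0.9659 sinα=0.2588 | (4,1) | tMaxX 0.7454 tMaxY 2.2796 | tΔX 1.0353 tΔY 3.8637
    t=0.7454 [x] (3,1)
    t=1.7807 [x] (2,1)
    t=2.2796 [y] (2,2)
    t=2.8160 [x] (1,2)
    t=3.8512 [x] (0,2) — stop
  → r_5 = 3.8512
beam 6: φ=90°, α=210°
  cosα=-0.8660 sinα=-0.5000 | (4,1) | tMaxX 0.8314 tMaxY 0.8200 | tΔX 1.1547 tΔY 2.0000
    t=0.8200 [y] (4,0) — stop
  → r_6 = 0.8200
beam 7: φ=135°, α=255°
  cosα=-0.2588 sinα=-0.9659 | (4,1) | tMaxX 2.7819 tMaxY 0.4245 | tΔX 3.8637 tΔY 1.0353
    t=0.4245 [y] (4,0) — stop
  → r_7 = 0.4245

ranges = [0.2899, 0.3233, 1.0818, 1.8360, 3.8512, 0.8200, 0.4245]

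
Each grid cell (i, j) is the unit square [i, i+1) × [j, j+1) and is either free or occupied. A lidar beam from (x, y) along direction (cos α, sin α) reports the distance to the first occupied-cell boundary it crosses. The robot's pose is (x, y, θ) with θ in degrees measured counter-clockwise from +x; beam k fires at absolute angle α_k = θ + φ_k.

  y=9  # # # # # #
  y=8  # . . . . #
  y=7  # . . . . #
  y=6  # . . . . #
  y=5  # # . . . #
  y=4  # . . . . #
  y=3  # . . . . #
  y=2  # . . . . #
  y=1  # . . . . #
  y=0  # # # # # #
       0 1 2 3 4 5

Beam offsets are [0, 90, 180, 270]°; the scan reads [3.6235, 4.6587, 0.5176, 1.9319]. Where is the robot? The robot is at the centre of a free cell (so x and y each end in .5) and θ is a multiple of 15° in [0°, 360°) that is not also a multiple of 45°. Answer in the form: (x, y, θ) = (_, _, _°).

(x, y, θ) = (4.5, 5.5, 165°)

Enumerate (i+0.5, j+0.5, θ) over the 31 free cells and 16 admissible headings. For each, cast all 4 beams and compare to the given ranges.
  (3.5, 7.5, 15°): beam 1 = 1.5529 ≠ 3.6235 ✗
  (3.5, 2.5, 165°): beam 1 = 2.5882 ≠ 3.6235 ✗
  (2.5, 7.5, 30°): beam 1 = 2.8868 ≠ 3.6235 ✗
  (2.5, 2.5, 210°): beam 1 = 1.7321 ≠ 3.6235 ✗
  …
  (4.5, 5.5, 165°): r_1=3.6235, r_2=4.6587, r_3=0.5176, r_4=1.9319 — all match ✓
Unique over the lattice → pose = (4.5, 5.5, 165°).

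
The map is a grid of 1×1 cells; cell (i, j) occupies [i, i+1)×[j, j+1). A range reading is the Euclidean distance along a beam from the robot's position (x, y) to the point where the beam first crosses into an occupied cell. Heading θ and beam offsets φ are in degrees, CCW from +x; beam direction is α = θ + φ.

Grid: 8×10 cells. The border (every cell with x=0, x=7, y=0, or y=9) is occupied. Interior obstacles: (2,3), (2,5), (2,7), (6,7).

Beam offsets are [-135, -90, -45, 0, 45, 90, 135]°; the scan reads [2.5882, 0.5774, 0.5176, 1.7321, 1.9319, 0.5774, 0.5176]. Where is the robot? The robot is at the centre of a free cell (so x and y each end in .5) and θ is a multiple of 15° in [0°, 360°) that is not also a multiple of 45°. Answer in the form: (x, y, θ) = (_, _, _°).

(x, y, θ) = (1.5, 3.5, 60°)

Enumerate (i+0.5, j+0.5, θ) over the 44 free cells and 16 admissible headings. For each, cast all 7 beams and compare to the given ranges.
  (6.5, 2.5, 255°): beam 1 = 7.5056 ≠ 2.5882 ✗
  (6.5, 3.5, 195°): beam 1 = 1.0000 ≠ 2.5882 ✗
  (2.5, 2.5, 285°): beam 1 = 1.7321 ≠ 2.5882 ✗
  (5.5, 5.5, 285°): beam 1 = 3.0000 ≠ 2.5882 ✗
  …
  (1.5, 3.5, 60°): r_1=2.5882, r_2=0.5774, r_3=0.5176, r_4=1.7321, r_5=1.9319, r_6=0.5774, r_7=0.5176 — all match ✓
Unique over the lattice → pose = (1.5, 3.5, 60°).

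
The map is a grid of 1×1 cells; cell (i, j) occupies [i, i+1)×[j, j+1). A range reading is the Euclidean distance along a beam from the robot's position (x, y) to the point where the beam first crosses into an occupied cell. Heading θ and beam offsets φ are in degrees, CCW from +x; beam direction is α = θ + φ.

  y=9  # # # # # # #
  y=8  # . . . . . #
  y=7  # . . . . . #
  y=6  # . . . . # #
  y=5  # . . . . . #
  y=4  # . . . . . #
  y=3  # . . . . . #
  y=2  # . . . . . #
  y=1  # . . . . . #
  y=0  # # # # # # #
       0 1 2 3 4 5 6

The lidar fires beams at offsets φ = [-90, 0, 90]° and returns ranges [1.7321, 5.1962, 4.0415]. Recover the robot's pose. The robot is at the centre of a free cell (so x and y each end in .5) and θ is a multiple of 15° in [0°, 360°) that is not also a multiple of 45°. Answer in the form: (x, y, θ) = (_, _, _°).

The pose lattice has 39·16 = 624 candidates. Test each by forward raycasting.
  (2.5, 3.5, 15°): beam 1 = 2.5882 ≠ 1.7321 ✗
  (3.5, 7.5, 30°): beam 1 = 5.0000 ≠ 1.7321 ✗
  (2.5, 5.5, 15°): beam 1 = 4.6587 ≠ 1.7321 ✗
  …
  (4.5, 4.5, 120°): r_1=1.7321, r_2=5.1962, r_3=4.0415 — all match ✓
Only this pose fits every beam.

(x, y, θ) = (4.5, 4.5, 120°)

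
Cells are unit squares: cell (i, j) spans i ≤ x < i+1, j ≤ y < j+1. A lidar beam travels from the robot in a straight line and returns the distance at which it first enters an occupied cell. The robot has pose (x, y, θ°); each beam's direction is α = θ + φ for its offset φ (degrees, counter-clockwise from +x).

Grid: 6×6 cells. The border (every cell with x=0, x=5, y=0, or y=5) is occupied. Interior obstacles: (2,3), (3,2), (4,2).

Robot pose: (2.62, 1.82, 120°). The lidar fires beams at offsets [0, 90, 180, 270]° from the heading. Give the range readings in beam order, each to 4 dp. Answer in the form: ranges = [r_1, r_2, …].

ranges = [3.2400, 1.6400, 0.9469, 0.4388]

beam 1: φ=0°, α=120°
  d=(-0.5000,0.8660)  start (2,1)  tX=1.2400 tY=0.2078  stride 1/|dx|=2.0000 1/|dy|=1.1547
    cross y-line → (2,2), t=0.2078
    cross x-line → (1,2), t=1.2400
    cross y-line → (1,3), t=1.3625
    cross y-line → (1,4), t=2.5172
    cross x-line → (0,4), t=3.2400 (wall)
  → r_1 = 3.2400
beam 2: φ=90°, α=210°
  d=(-0.8660,-0.5000)  start (2,1)  tX=0.7159 tY=1.6400  stride 1/|dx|=1.1547 1/|dy|=2.0000
    cross x-line → (1,1), t=0.7159
    cross y-line → (1,0), t=1.6400 (wall)
  → r_2 = 1.6400
beam 3: φ=180°, α=300°
  d=(0.5000,-0.8660)  start (2,1)  tX=0.7600 tY=0.9469  stride 1/|dx|=2.0000 1/|dy|=1.1547
    cross x-line → (3,1), t=0.7600
    cross y-line → (3,0), t=0.9469 (wall)
  → r_3 = 0.9469
beam 4: φ=270°, α=30°
  d=(0.8660,0.5000)  start (2,1)  tX=0.4388 tY=0.3600  stride 1/|dx|=1.1547 1/|dy|=2.0000
    cross y-line → (2,2), t=0.3600
    cross x-line → (3,2), t=0.4388 (wall)
  → r_4 = 0.4388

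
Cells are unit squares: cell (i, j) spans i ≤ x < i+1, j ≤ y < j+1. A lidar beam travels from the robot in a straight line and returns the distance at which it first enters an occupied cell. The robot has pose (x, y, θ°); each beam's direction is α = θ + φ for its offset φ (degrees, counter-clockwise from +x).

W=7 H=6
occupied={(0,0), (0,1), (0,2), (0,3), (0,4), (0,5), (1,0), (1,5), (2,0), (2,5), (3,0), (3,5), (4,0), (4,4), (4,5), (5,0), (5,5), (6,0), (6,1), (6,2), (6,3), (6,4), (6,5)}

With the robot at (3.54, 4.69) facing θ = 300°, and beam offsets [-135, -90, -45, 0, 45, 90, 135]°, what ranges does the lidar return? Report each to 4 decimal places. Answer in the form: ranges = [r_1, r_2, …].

ranges = [1.1977, 2.9329, 3.8202, 4.2608, 0.4762, 0.5312, 0.3209]

beam 1: φ=-135°, α=165°
  d=(-0.9659,0.2588)  start (3,4)  tX=0.5590 tY=1.1977  stride 1/|dx|=1.0353 1/|dy|=3.8637
    cross x-line → (2,4), t=0.5590
    cross y-line → (2,5), t=1.1977 (wall)
  → r_1 = 1.1977
beam 2: φ=-90°, α=210°
  d=(-0.8660,-0.5000)  start (3,4)  tX=0.6235 tY=1.3800  stride 1/|dx|=1.1547 1/|dy|=2.0000
    cross x-line → (2,4), t=0.6235
    cross y-line → (2,3), t=1.3800
    cross x-line → (1,3), t=1.7782
    cross x-line → (0,3), t=2.9329 (wall)
  → r_2 = 2.9329
beam 3: φ=-45°, α=255°
  d=(-0.2588,-0.9659)  start (3,4)  tX=2.0864 tY=0.7143  stride 1/|dx|=3.8637 1/|dy|=1.0353
    cross y-line → (3,3), t=0.7143
    cross y-line → (3,2), t=1.7496
    cross x-line → (2,2), t=2.0864
    cross y-line → (2,1), t=2.7849
    cross y-line → (2,0), t=3.8202 (wall)
  → r_3 = 3.8202
beam 4: φ=0°, α=300°
  d=(0.5000,-0.8660)  start (3,4)  tX=0.9200 tY=0.7967  stride 1/|dx|=2.0000 1/|dy|=1.1547
    cross y-line → (3,3), t=0.7967
    cross x-line → (4,3), t=0.9200
    cross y-line → (4,2), t=1.9514
    cross x-line → (5,2), t=2.9200
    cross y-line → (5,1), t=3.1061
    cross y-line → (5,0), t=4.2608 (wall)
  → r_4 = 4.2608
beam 5: φ=45°, α=345°
  d=(0.9659,-0.2588)  start (3,4)  tX=0.4762 tY=2.6660  stride 1/|dx|=1.0353 1/|dy|=3.8637
    cross x-line → (4,4), t=0.4762 (wall)
  → r_5 = 0.4762
beam 6: φ=90°, α=30°
  d=(0.8660,0.5000)  start (3,4)  tX=0.5312 tY=0.6200  stride 1/|dx|=1.1547 1/|dy|=2.0000
    cross x-line → (4,4), t=0.5312 (wall)
  → r_6 = 0.5312
beam 7: φ=135°, α=75°
  d=(0.2588,0.9659)  start (3,4)  tX=1.7773 tY=0.3209  stride 1/|dx|=3.8637 1/|dy|=1.0353
    cross y-line → (3,5), t=0.3209 (wall)
  → r_7 = 0.3209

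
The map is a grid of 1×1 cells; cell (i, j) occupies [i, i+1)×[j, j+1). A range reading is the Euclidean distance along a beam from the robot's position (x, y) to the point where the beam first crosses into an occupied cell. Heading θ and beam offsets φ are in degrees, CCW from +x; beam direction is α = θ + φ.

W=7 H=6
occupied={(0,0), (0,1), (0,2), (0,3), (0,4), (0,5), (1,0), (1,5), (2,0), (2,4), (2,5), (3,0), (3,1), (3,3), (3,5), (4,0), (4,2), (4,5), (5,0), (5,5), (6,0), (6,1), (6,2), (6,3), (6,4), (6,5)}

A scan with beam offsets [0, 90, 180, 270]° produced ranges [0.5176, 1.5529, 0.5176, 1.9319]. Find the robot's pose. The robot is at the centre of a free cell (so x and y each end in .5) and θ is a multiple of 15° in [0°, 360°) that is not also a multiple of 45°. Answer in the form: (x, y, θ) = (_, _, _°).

The pose lattice has 16·16 = 256 candidates. Test each by forward raycasting.
  (1.5, 4.5, 150°): beam 1 = 0.5774 ≠ 0.5176 ✗
  (1.5, 1.5, 285°): beam 3 = 1.9319 ≠ 0.5176 ✗
  (5.5, 3.5, 330°): beam 1 = 0.5774 ≠ 0.5176 ✗
  …
  (5.5, 2.5, 165°): r_1=0.5176, r_2=1.5529, r_3=0.5176, r_4=1.9319 — all match ✓
Unique over the lattice → pose = (5.5, 2.5, 165°).

(x, y, θ) = (5.5, 2.5, 165°)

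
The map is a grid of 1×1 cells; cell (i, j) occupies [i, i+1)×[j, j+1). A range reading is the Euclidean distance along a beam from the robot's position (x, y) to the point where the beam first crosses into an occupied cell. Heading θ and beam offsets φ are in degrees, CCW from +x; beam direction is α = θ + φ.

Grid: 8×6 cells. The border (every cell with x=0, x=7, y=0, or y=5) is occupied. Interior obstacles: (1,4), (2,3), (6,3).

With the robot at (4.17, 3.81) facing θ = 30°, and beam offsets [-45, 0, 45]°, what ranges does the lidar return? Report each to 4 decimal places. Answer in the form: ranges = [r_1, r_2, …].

beam 1: φ=-45°, α=345°
  cosα=0.9659 sinα=-0.2588 | (4,3) | tMaxX 0.8593 tMaxY 3.1296 | tΔX 1.0353 tΔY 3.8637
    t=0.8593 [x] (5,3)
    t=1.8946 [x] (6,3) — stop
  → r_1 = 1.8946
beam 2: φ=0°, α=30°
  cosα=0.8660 sinα=0.5000 | (4,3) | tMaxX 0.9584 tMaxY 0.3800 | tΔX 1.1547 tΔY 2.0000
    t=0.3800 [y] (4,4)
    t=0.9584 [x] (5,4)
    t=2.1131 [x] (6,4)
    t=2.3800 [y] (6,5) — stop
  → r_2 = 2.3800
beam 3: φ=45°, α=75°
  cosα=0.2588 sinα=0.9659 | (4,3) | tMaxX 3.2069 tMaxY 0.1967 | tΔX 3.8637 tΔY 1.0353
    t=0.1967 [y] (4,4)
    t=1.2320 [y] (4,5) — stop
  → r_3 = 1.2320

ranges = [1.8946, 2.3800, 1.2320]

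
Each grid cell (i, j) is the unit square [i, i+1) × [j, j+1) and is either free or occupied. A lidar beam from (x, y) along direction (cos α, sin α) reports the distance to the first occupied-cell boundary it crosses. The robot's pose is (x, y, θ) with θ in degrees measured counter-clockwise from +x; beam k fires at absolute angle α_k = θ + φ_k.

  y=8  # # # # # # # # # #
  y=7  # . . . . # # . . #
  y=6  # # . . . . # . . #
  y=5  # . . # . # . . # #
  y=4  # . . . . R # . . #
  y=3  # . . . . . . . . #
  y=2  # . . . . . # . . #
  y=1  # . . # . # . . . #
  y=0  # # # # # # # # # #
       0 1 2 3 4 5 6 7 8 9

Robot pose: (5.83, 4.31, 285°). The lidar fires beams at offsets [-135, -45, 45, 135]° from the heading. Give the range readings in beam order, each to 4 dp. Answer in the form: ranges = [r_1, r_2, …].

beam 1: φ=-135°, α=150°
  dir = (cos 150°, sin 150°) = (-0.8660, 0.5000); from cell (5,4)
  next x-line at t=0.9584, next y-line at t=1.3800; Δt_x=1.1547, Δt_y=2.0000
    x: enter (4,4) at t=0.9584
    y: enter (4,5) at t=1.3800
    x: enter (3,5) at t=2.1131 ← occupied
  → r_1 = 2.1131
beam 2: φ=-45°, α=240°
  dir = (cos 240°, sin 240°) = (-0.5000, -0.8660); from cell (5,4)
  next x-line at t=1.6600, next y-line at t=0.3580; Δt_x=2.0000, Δt_y=1.1547
    y: enter (5,3) at t=0.3580
    y: enter (5,2) at t=1.5127
    x: enter (4,2) at t=1.6600
    y: enter (4,1) at t=2.6674
    x: enter (3,1) at t=3.6600 ← occupied
  → r_2 = 3.6600
beam 3: φ=45°, α=330°
  dir = (cos 330°, sin 330°) = (0.8660, -0.5000); from cell (5,4)
  next x-line at t=0.1963, next y-line at t=0.6200; Δt_x=1.1547, Δt_y=2.0000
    x: enter (6,4) at t=0.1963 ← occupied
  → r_3 = 0.1963
beam 4: φ=135°, α=60°
  dir = (cos 60°, sin 60°) = (0.5000, 0.8660); from cell (5,4)
  next x-line at t=0.3400, next y-line at t=0.7967; Δt_x=2.0000, Δt_y=1.1547
    x: enter (6,4) at t=0.3400 ← occupied
  → r_4 = 0.3400

ranges = [2.1131, 3.6600, 0.1963, 0.3400]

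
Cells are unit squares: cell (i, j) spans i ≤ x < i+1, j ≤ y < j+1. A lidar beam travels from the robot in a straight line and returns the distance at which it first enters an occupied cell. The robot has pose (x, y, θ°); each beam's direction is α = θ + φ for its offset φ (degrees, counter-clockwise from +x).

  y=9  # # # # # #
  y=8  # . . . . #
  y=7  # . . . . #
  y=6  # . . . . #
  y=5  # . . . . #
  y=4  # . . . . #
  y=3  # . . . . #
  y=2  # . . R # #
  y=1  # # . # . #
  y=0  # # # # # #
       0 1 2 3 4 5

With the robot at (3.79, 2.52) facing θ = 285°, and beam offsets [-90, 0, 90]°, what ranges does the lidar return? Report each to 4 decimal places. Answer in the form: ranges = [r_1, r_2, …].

ranges = [2.0091, 0.5383, 0.2174]

beam 1: φ=-90°, α=195°
  direction (-0.9659, -0.2588); cell (3,2); t to first gridline: x 0.8179, y 2.0091 (then +1.0353 / +3.8637)
    (2,2) via x @ 0.8179
    (1,2) via x @ 1.8531
    (1,1) via y @ 2.0091  # hit
  → r_1 = 2.0091
beam 2: φ=0°, α=285°
  direction (0.2588, -0.9659); cell (3,2); t to first gridline: x 0.8114, y 0.5383 (then +3.8637 / +1.0353)
    (3,1) via y @ 0.5383  # hit
  → r_2 = 0.5383
beam 3: φ=90°, α=15°
  direction (0.9659, 0.2588); cell (3,2); t to first gridline: x 0.2174, y 1.8546 (then +1.0353 / +3.8637)
    (4,2) via x @ 0.2174  # hit
  → r_3 = 0.2174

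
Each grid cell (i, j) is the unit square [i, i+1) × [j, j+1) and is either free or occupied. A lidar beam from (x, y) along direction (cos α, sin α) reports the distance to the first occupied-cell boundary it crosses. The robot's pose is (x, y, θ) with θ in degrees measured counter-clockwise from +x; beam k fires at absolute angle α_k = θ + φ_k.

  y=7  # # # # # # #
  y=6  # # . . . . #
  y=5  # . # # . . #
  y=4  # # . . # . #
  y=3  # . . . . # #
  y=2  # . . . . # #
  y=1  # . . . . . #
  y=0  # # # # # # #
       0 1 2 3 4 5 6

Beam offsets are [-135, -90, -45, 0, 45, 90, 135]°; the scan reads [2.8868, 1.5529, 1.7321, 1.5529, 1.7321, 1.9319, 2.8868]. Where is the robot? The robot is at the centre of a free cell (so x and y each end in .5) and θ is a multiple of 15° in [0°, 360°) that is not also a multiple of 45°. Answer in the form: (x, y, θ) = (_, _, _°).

Enumerate (i+0.5, j+0.5, θ) over the 23 free cells and 16 admissible headings. For each, cast all 7 beams and compare to the given ranges.
  (2.5, 2.5, 285°): beam 1 = 1.7321 ≠ 2.8868 ✗
  (1.5, 3.5, 120°): beam 1 = 3.6235 ≠ 2.8868 ✗
  (4.5, 1.5, 255°): beam 1 = 4.0415 ≠ 2.8868 ✗
  (3.5, 2.5, 120°): beam 1 = 1.5529 ≠ 2.8868 ✗
  (3.5, 6.5, 120°): beam 1 = 2.5882 ≠ 2.8868 ✗
  …
  (3.5, 2.5, 345°): r_1=2.8868, r_2=1.5529, r_3=1.7321, r_4=1.5529, r_5=1.7321, r_6=1.9319, r_7=2.8868 — all match ✓
Unique over the lattice → pose = (3.5, 2.5, 345°).

(x, y, θ) = (3.5, 2.5, 345°)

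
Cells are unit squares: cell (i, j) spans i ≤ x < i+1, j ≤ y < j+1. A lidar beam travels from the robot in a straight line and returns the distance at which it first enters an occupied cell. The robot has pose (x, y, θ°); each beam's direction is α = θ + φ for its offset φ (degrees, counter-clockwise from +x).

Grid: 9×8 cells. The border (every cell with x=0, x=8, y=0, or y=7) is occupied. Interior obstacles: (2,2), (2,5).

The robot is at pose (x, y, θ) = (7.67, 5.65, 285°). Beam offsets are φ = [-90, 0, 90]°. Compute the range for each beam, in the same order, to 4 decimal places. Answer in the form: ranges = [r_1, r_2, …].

beam 1: φ=-90°, α=195°
  d=(-0.9659,-0.2588)  start (7,5)  tX=0.6936 tY=2.5114  stride 1/|dx|=1.0353 1/|dy|=3.8637
    cross x-line → (6,5), t=0.6936
    cross x-line → (5,5), t=1.7289
    cross y-line → (5,4), t=2.5114
    cross x-line → (4,4), t=2.7642
    cross x-line → (3,4), t=3.7995
    cross x-line → (2,4), t=4.8347
    cross x-line → (1,4), t=5.8700
    cross y-line → (1,3), t=6.3751
    cross x-line → (0,3), t=6.9053 (wall)
  → r_1 = 6.9053
beam 2: φ=0°, α=285°
  d=(0.2588,-0.9659)  start (7,5)  tX=1.2750 tY=0.6729  stride 1/|dx|=3.8637 1/|dy|=1.0353
    cross y-line → (7,4), t=0.6729
    cross x-line → (8,4), t=1.2750 (wall)
  → r_2 = 1.2750
beam 3: φ=90°, α=15°
  d=(0.9659,0.2588)  start (7,5)  tX=0.3416 tY=1.3523  stride 1/|dx|=1.0353 1/|dy|=3.8637
    cross x-line → (8,5), t=0.3416 (wall)
  → r_3 = 0.3416

ranges = [6.9053, 1.2750, 0.3416]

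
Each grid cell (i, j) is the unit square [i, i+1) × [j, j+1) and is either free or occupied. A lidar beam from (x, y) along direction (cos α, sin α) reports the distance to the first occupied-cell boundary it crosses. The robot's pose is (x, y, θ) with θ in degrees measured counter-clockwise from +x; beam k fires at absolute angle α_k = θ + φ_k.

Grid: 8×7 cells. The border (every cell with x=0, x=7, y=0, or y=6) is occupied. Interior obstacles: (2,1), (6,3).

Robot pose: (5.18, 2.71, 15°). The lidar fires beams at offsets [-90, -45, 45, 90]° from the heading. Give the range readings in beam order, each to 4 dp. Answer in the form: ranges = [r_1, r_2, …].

beam 1: φ=-90°, α=285°
  direction (0.2588, -0.9659); cell (5,2); t to first gridline: x 3.1682, y 0.7350 (then +3.8637 / +1.0353)
    (5,1) via y @ 0.7350
    (5,0) via y @ 1.7703  # hit
  → r_1 = 1.7703
beam 2: φ=-45°, α=330°
  direction (0.8660, -0.5000); cell (5,2); t to first gridline: x 0.9469, y 1.4200 (then +1.1547 / +2.0000)
    (6,2) via x @ 0.9469
    (6,1) via y @ 1.4200
    (7,1) via x @ 2.1016  # hit
  → r_2 = 2.1016
beam 3: φ=45°, α=60°
  direction (0.5000, 0.8660); cell (5,2); t to first gridline: x 1.6400, y 0.3349 (then +2.0000 / +1.1547)
    (5,3) via y @ 0.3349
    (5,4) via y @ 1.4896
    (6,4) via x @ 1.6400
    (6,5) via y @ 2.6443
    (7,5) via x @ 3.6400  # hit
  → r_3 = 3.6400
beam 4: φ=90°, α=105°
  direction (-0.2588, 0.9659); cell (5,2); t to first gridline: x 0.6955, y 0.3002 (then +3.8637 / +1.0353)
    (5,3) via y @ 0.3002
    (4,3) via x @ 0.6955
    (4,4) via y @ 1.3355
    (4,5) via y @ 2.3708
    (4,6) via y @ 3.4061  # hit
  → r_4 = 3.4061

ranges = [1.7703, 2.1016, 3.6400, 3.4061]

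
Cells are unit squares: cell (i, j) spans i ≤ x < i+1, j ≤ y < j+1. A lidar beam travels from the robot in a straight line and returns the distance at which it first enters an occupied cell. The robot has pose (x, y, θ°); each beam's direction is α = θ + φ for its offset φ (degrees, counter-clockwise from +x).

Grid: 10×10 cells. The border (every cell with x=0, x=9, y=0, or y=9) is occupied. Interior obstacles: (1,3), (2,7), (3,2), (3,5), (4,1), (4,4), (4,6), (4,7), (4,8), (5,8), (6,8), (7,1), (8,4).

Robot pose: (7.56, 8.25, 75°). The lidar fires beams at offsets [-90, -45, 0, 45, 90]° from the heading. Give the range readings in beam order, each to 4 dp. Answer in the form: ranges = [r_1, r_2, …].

beam 1: φ=-90°, α=345°
  dir = (cos 345°, sin 345°) = (0.9659, -0.2588); from cell (7,8)
  next x-line at t=0.4555, next y-line at t=0.9659; Δt_x=1.0353, Δt_y=3.8637
    x: enter (8,8) at t=0.4555
    y: enter (8,7) at t=0.9659
    x: enter (9,7) at t=1.4908 ← occupied
  → r_1 = 1.4908
beam 2: φ=-45°, α=30°
  dir = (cos 30°, sin 30°) = (0.8660, 0.5000); from cell (7,8)
  next x-line at t=0.5081, next y-line at t=1.5000; Δt_x=1.1547, Δt_y=2.0000
    x: enter (8,8) at t=0.5081
    y: enter (8,9) at t=1.5000 ← occupied
  → r_2 = 1.5000
beam 3: φ=0°, α=75°
  dir = (cos 75°, sin 75°) = (0.2588, 0.9659); from cell (7,8)
  next x-line at t=1.7000, next y-line at t=0.7765; Δt_x=3.8637, Δt_y=1.0353
    y: enter (7,9) at t=0.7765 ← occupied
  → r_3 = 0.7765
beam 4: φ=45°, α=120°
  dir = (cos 120°, sin 120°) = (-0.5000, 0.8660); from cell (7,8)
  next x-line at t=1.1200, next y-line at t=0.8660; Δt_x=2.0000, Δt_y=1.1547
    y: enter (7,9) at t=0.8660 ← occupied
  → r_4 = 0.8660
beam 5: φ=90°, α=165°
  dir = (cos 165°, sin 165°) = (-0.9659, 0.2588); from cell (7,8)
  next x-line at t=0.5798, next y-line at t=2.8978; Δt_x=1.0353, Δt_y=3.8637
    x: enter (6,8) at t=0.5798 ← occupied
  → r_5 = 0.5798

ranges = [1.4908, 1.5000, 0.7765, 0.8660, 0.5798]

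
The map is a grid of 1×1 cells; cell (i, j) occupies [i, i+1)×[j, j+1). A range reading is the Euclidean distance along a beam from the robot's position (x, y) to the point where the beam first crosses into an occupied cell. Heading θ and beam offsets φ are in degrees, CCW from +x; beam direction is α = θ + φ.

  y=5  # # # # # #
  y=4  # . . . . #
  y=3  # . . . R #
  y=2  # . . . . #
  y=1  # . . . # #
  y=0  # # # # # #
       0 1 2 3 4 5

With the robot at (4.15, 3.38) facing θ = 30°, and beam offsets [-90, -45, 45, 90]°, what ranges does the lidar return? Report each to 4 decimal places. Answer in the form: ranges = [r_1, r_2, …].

ranges = [1.5935, 0.8800, 1.6771, 1.8706]

beam 1: φ=-90°, α=300°
  d=(0.5000,-0.8660)  start (4,3)  tX=1.7000 tY=0.4388  stride 1/|dx|=2.0000 1/|dy|=1.1547
    cross y-line → (4,2), t=0.4388
    cross y-line → (4,1), t=1.5935 (wall)
  → r_1 = 1.5935
beam 2: φ=-45°, α=345°
  d=(0.9659,-0.2588)  start (4,3)  tX=0.8800 tY=1.4682  stride 1/|dx|=1.0353 1/|dy|=3.8637
    cross x-line → (5,3), t=0.8800 (wall)
  → r_2 = 0.8800
beam 3: φ=45°, α=75°
  d=(0.2588,0.9659)  start (4,3)  tX=3.2841 tY=0.6419  stride 1/|dx|=3.8637 1/|dy|=1.0353
    cross y-line → (4,4), t=0.6419
    cross y-line → (4,5), t=1.6771 (wall)
  → r_3 = 1.6771
beam 4: φ=90°, α=120°
  d=(-0.5000,0.8660)  start (4,3)  tX=0.3000 tY=0.7159  stride 1/|dx|=2.0000 1/|dy|=1.1547
    cross x-line → (3,3), t=0.3000
    cross y-line → (3,4), t=0.7159
    cross y-line → (3,5), t=1.8706 (wall)
  → r_4 = 1.8706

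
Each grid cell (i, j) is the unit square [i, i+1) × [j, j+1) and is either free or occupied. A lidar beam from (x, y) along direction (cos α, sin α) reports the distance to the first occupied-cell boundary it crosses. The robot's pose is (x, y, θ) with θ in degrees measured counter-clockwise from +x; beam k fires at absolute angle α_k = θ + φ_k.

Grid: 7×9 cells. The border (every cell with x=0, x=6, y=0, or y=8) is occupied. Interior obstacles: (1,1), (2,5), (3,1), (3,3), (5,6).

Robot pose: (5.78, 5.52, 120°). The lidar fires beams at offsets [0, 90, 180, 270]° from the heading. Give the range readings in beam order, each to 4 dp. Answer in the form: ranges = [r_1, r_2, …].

ranges = [0.5543, 3.0400, 0.4400, 0.2540]

beam 1: φ=0°, α=120°
  d=(-0.5000,0.8660)  start (5,5)  tX=1.5600 tY=0.5543  stride 1/|dx|=2.0000 1/|dy|=1.1547
    cross y-line → (5,6), t=0.5543 (wall)
  → r_1 = 0.5543
beam 2: φ=90°, α=210°
  d=(-0.8660,-0.5000)  start (5,5)  tX=0.9007 tY=1.0400  stride 1/|dx|=1.1547 1/|dy|=2.0000
    cross x-line → (4,5), t=0.9007
    cross y-line → (4,4), t=1.0400
    cross x-line → (3,4), t=2.0554
    cross y-line → (3,3), t=3.0400 (wall)
  → r_2 = 3.0400
beam 3: φ=180°, α=300°
  d=(0.5000,-0.8660)  start (5,5)  tX=0.4400 tY=0.6004  stride 1/|dx|=2.0000 1/|dy|=1.1547
    cross x-line → (6,5), t=0.4400 (wall)
  → r_3 = 0.4400
beam 4: φ=270°, α=30°
  d=(0.8660,0.5000)  start (5,5)  tX=0.2540 tY=0.9600  stride 1/|dx|=1.1547 1/|dy|=2.0000
    cross x-line → (6,5), t=0.2540 (wall)
  → r_4 = 0.2540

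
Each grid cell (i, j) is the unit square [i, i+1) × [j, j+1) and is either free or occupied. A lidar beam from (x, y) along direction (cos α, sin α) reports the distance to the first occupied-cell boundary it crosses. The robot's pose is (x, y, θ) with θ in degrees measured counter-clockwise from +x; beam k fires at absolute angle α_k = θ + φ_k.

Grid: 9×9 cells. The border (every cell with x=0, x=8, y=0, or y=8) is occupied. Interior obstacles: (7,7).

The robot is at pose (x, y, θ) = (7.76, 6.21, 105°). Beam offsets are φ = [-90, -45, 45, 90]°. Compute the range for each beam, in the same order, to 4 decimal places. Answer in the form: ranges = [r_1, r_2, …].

ranges = [0.2485, 0.4800, 3.5800, 6.9985]

beam 1: φ=-90°, α=15°
  dir = (cos 15°, sin 15°) = (0.9659, 0.2588); from cell (7,6)
  next x-line at t=0.2485, next y-line at t=3.0523; Δt_x=1.0353, Δt_y=3.8637
    x: enter (8,6) at t=0.2485 ← occupied
  → r_1 = 0.2485
beam 2: φ=-45°, α=60°
  dir = (cos 60°, sin 60°) = (0.5000, 0.8660); from cell (7,6)
  next x-line at t=0.4800, next y-line at t=0.9122; Δt_x=2.0000, Δt_y=1.1547
    x: enter (8,6) at t=0.4800 ← occupied
  → r_2 = 0.4800
beam 3: φ=45°, α=150°
  dir = (cos 150°, sin 150°) = (-0.8660, 0.5000); from cell (7,6)
  next x-line at t=0.8776, next y-line at t=1.5800; Δt_x=1.1547, Δt_y=2.0000
    x: enter (6,6) at t=0.8776
    y: enter (6,7) at t=1.5800
    x: enter (5,7) at t=2.0323
    x: enter (4,7) at t=3.1870
    y: enter (4,8) at t=3.5800 ← occupied
  → r_3 = 3.5800
beam 4: φ=90°, α=195°
  dir = (cos 195°, sin 195°) = (-0.9659, -0.2588); from cell (7,6)
  next x-line at t=0.7868, next y-line at t=0.8114; Δt_x=1.0353, Δt_y=3.8637
    x: enter (6,6) at t=0.7868
    y: enter (6,5) at t=0.8114
    x: enter (5,5) at t=1.8221
    x: enter (4,5) at t=2.8574
    x: enter (3,5) at t=3.8926
    y: enter (3,4) at t=4.6751
    x: enter (2,4) at t=4.9279
    x: enter (1,4) at t=5.9632
    x: enter (0,4) at t=6.9985 ← occupied
  → r_4 = 6.9985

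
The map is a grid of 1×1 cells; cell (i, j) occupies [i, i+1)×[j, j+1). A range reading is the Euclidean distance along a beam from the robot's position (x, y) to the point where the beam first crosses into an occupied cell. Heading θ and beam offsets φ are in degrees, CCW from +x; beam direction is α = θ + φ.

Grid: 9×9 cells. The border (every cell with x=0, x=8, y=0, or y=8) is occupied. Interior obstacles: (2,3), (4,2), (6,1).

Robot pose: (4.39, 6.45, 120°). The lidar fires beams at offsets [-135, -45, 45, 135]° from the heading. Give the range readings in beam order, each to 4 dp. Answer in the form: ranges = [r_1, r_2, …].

beam 1: φ=-135°, α=345°
  d=(0.9659,-0.2588)  start (4,6)  tX=0.6315 tY=1.7387  stride 1/|dx|=1.0353 1/|dy|=3.8637
    cross x-line → (5,6), t=0.6315
    cross x-line → (6,6), t=1.6668
    cross y-line → (6,5), t=1.7387
    cross x-line → (7,5), t=2.7021
    cross x-line → (8,5), t=3.7373 (wall)
  → r_1 = 3.7373
beam 2: φ=-45°, α=75°
  d=(0.2588,0.9659)  start (4,6)  tX=2.3569 tY=0.5694  stride 1/|dx|=3.8637 1/|dy|=1.0353
    cross y-line → (4,7), t=0.5694
    cross y-line → (4,8), t=1.6047 (wall)
  → r_2 = 1.6047
beam 3: φ=45°, α=165°
  d=(-0.9659,0.2588)  start (4,6)  tX=0.4038 tY=2.1250  stride 1/|dx|=1.0353 1/|dy|=3.8637
    cross x-line → (3,6), t=0.4038
    cross x-line → (2,6), t=1.4390
    cross y-line → (2,7), t=2.1250
    cross x-line → (1,7), t=2.4743
    cross x-line → (0,7), t=3.5096 (wall)
  → r_3 = 3.5096
beam 4: φ=135°, α=255°
  d=(-0.2588,-0.9659)  start (4,6)  tX=1.5068 tY=0.4659  stride 1/|dx|=3.8637 1/|dy|=1.0353
    cross y-line → (4,5), t=0.4659
    cross y-line → (4,4), t=1.5012
    cross x-line → (3,4), t=1.5068
    cross y-line → (3,3), t=2.5364
    cross y-line → (3,2), t=3.5717
    cross y-line → (3,1), t=4.6070
    cross x-line → (2,1), t=5.3705
    cross y-line → (2,0), t=5.6423 (wall)
  → r_4 = 5.6423

ranges = [3.7373, 1.6047, 3.5096, 5.6423]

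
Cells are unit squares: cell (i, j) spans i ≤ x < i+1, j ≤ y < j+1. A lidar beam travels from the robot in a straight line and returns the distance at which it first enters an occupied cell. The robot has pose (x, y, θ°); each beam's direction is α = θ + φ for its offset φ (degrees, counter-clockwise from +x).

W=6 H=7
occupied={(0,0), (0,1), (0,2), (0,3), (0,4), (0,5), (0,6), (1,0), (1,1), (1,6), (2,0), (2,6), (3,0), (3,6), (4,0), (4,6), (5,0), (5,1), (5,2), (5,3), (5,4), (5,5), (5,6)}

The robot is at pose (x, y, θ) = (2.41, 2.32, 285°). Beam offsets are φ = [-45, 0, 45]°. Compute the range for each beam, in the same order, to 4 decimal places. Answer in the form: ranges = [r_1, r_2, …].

ranges = [0.8200, 1.3666, 2.6400]

beam 1: φ=-45°, α=240°
  dir = (cos 240°, sin 240°) = (-0.5000, -0.8660); from cell (2,2)
  next x-line at t=0.8200, next y-line at t=0.3695; Δt_x=2.0000, Δt_y=1.1547
    y: enter (2,1) at t=0.3695
    x: enter (1,1) at t=0.8200 ← occupied
  → r_1 = 0.8200
beam 2: φ=0°, α=285°
  dir = (cos 285°, sin 285°) = (0.2588, -0.9659); from cell (2,2)
  next x-line at t=2.2796, next y-line at t=0.3313; Δt_x=3.8637, Δt_y=1.0353
    y: enter (2,1) at t=0.3313
    y: enter (2,0) at t=1.3666 ← occupied
  → r_2 = 1.3666
beam 3: φ=45°, α=330°
  dir = (cos 330°, sin 330°) = (0.8660, -0.5000); from cell (2,2)
  next x-line at t=0.6813, next y-line at t=0.6400; Δt_x=1.1547, Δt_y=2.0000
    y: enter (2,1) at t=0.6400
    x: enter (3,1) at t=0.6813
    x: enter (4,1) at t=1.8360
    y: enter (4,0) at t=2.6400 ← occupied
  → r_3 = 2.6400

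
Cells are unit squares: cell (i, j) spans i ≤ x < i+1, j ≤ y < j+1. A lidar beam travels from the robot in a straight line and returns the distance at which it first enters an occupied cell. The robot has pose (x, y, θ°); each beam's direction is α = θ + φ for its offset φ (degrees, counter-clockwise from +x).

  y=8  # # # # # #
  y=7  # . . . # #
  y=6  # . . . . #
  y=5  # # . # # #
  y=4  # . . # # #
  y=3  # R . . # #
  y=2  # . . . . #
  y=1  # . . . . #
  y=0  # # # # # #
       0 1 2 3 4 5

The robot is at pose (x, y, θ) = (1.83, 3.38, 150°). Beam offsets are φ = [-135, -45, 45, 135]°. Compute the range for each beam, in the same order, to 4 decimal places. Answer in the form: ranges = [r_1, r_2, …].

beam 1: φ=-135°, α=15°
  dir = (cos 15°, sin 15°) = (0.9659, 0.2588); from cell (1,3)
  next x-line at t=0.1760, next y-line at t=2.3955; Δt_x=1.0353, Δt_y=3.8637
    x: enter (2,3) at t=0.1760
    x: enter (3,3) at t=1.2113
    x: enter (4,3) at t=2.2465 ← occupied
  → r_1 = 2.2465
beam 2: φ=-45°, α=105°
  dir = (cos 105°, sin 105°) = (-0.2588, 0.9659); from cell (1,3)
  next x-line at t=3.2069, next y-line at t=0.6419; Δt_x=3.8637, Δt_y=1.0353
    y: enter (1,4) at t=0.6419
    y: enter (1,5) at t=1.6771 ← occupied
  → r_2 = 1.6771
beam 3: φ=45°, α=195°
  dir = (cos 195°, sin 195°) = (-0.9659, -0.2588); from cell (1,3)
  next x-line at t=0.8593, next y-line at t=1.4682; Δt_x=1.0353, Δt_y=3.8637
    x: enter (0,3) at t=0.8593 ← occupied
  → r_3 = 0.8593
beam 4: φ=135°, α=285°
  dir = (cos 285°, sin 285°) = (0.2588, -0.9659); from cell (1,3)
  next x-line at t=0.6568, next y-line at t=0.3934; Δt_x=3.8637, Δt_y=1.0353
    y: enter (1,2) at t=0.3934
    x: enter (2,2) at t=0.6568
    y: enter (2,1) at t=1.4287
    y: enter (2,0) at t=2.4640 ← occupied
  → r_4 = 2.4640

ranges = [2.2465, 1.6771, 0.8593, 2.4640]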